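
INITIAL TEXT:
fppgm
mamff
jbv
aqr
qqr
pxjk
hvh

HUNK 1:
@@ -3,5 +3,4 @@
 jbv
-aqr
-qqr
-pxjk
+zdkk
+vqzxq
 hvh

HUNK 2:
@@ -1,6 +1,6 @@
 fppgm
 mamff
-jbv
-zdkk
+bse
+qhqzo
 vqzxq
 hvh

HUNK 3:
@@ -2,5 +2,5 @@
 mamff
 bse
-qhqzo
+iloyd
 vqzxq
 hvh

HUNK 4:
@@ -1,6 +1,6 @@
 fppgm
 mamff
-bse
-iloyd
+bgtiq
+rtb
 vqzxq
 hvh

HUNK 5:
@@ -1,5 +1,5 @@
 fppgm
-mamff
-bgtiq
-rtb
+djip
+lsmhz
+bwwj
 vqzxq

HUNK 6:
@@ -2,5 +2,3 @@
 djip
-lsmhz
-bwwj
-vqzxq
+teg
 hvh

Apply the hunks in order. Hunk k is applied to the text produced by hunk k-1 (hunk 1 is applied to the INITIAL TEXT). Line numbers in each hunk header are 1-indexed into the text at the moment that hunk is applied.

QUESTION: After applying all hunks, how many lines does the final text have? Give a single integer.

Hunk 1: at line 3 remove [aqr,qqr,pxjk] add [zdkk,vqzxq] -> 6 lines: fppgm mamff jbv zdkk vqzxq hvh
Hunk 2: at line 1 remove [jbv,zdkk] add [bse,qhqzo] -> 6 lines: fppgm mamff bse qhqzo vqzxq hvh
Hunk 3: at line 2 remove [qhqzo] add [iloyd] -> 6 lines: fppgm mamff bse iloyd vqzxq hvh
Hunk 4: at line 1 remove [bse,iloyd] add [bgtiq,rtb] -> 6 lines: fppgm mamff bgtiq rtb vqzxq hvh
Hunk 5: at line 1 remove [mamff,bgtiq,rtb] add [djip,lsmhz,bwwj] -> 6 lines: fppgm djip lsmhz bwwj vqzxq hvh
Hunk 6: at line 2 remove [lsmhz,bwwj,vqzxq] add [teg] -> 4 lines: fppgm djip teg hvh
Final line count: 4

Answer: 4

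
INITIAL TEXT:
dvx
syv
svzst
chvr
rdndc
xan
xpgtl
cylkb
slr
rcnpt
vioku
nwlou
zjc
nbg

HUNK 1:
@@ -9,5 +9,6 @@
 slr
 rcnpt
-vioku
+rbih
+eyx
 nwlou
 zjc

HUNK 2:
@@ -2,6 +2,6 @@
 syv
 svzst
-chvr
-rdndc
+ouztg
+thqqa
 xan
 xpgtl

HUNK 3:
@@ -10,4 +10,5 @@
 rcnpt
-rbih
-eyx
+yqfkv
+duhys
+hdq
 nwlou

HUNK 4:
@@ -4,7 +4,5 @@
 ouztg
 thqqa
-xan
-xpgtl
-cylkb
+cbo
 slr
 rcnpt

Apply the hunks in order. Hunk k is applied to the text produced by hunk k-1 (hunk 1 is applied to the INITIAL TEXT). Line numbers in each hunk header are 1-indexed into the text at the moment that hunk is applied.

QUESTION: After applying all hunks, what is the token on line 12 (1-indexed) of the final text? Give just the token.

Hunk 1: at line 9 remove [vioku] add [rbih,eyx] -> 15 lines: dvx syv svzst chvr rdndc xan xpgtl cylkb slr rcnpt rbih eyx nwlou zjc nbg
Hunk 2: at line 2 remove [chvr,rdndc] add [ouztg,thqqa] -> 15 lines: dvx syv svzst ouztg thqqa xan xpgtl cylkb slr rcnpt rbih eyx nwlou zjc nbg
Hunk 3: at line 10 remove [rbih,eyx] add [yqfkv,duhys,hdq] -> 16 lines: dvx syv svzst ouztg thqqa xan xpgtl cylkb slr rcnpt yqfkv duhys hdq nwlou zjc nbg
Hunk 4: at line 4 remove [xan,xpgtl,cylkb] add [cbo] -> 14 lines: dvx syv svzst ouztg thqqa cbo slr rcnpt yqfkv duhys hdq nwlou zjc nbg
Final line 12: nwlou

Answer: nwlou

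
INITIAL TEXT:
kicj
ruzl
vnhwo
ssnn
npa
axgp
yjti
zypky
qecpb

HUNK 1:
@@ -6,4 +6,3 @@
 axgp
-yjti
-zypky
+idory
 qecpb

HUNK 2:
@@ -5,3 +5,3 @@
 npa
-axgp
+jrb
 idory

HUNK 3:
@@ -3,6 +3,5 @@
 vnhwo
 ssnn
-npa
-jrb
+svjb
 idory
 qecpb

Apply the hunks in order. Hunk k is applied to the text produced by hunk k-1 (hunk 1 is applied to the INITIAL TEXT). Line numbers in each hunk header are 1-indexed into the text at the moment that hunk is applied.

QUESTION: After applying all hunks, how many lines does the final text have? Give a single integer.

Hunk 1: at line 6 remove [yjti,zypky] add [idory] -> 8 lines: kicj ruzl vnhwo ssnn npa axgp idory qecpb
Hunk 2: at line 5 remove [axgp] add [jrb] -> 8 lines: kicj ruzl vnhwo ssnn npa jrb idory qecpb
Hunk 3: at line 3 remove [npa,jrb] add [svjb] -> 7 lines: kicj ruzl vnhwo ssnn svjb idory qecpb
Final line count: 7

Answer: 7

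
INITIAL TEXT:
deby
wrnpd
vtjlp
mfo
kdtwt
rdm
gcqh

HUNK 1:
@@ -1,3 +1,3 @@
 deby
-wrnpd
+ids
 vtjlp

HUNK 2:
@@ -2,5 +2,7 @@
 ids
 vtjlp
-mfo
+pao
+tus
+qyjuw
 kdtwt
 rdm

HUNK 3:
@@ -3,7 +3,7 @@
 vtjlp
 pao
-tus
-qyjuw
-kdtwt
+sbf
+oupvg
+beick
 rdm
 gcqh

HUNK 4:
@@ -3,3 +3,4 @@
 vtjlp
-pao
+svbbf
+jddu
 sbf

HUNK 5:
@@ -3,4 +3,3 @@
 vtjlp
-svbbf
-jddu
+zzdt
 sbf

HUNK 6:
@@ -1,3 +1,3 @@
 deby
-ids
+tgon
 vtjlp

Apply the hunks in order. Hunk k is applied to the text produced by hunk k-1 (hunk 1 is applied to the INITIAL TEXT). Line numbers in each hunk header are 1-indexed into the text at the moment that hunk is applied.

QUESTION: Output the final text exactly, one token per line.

Hunk 1: at line 1 remove [wrnpd] add [ids] -> 7 lines: deby ids vtjlp mfo kdtwt rdm gcqh
Hunk 2: at line 2 remove [mfo] add [pao,tus,qyjuw] -> 9 lines: deby ids vtjlp pao tus qyjuw kdtwt rdm gcqh
Hunk 3: at line 3 remove [tus,qyjuw,kdtwt] add [sbf,oupvg,beick] -> 9 lines: deby ids vtjlp pao sbf oupvg beick rdm gcqh
Hunk 4: at line 3 remove [pao] add [svbbf,jddu] -> 10 lines: deby ids vtjlp svbbf jddu sbf oupvg beick rdm gcqh
Hunk 5: at line 3 remove [svbbf,jddu] add [zzdt] -> 9 lines: deby ids vtjlp zzdt sbf oupvg beick rdm gcqh
Hunk 6: at line 1 remove [ids] add [tgon] -> 9 lines: deby tgon vtjlp zzdt sbf oupvg beick rdm gcqh

Answer: deby
tgon
vtjlp
zzdt
sbf
oupvg
beick
rdm
gcqh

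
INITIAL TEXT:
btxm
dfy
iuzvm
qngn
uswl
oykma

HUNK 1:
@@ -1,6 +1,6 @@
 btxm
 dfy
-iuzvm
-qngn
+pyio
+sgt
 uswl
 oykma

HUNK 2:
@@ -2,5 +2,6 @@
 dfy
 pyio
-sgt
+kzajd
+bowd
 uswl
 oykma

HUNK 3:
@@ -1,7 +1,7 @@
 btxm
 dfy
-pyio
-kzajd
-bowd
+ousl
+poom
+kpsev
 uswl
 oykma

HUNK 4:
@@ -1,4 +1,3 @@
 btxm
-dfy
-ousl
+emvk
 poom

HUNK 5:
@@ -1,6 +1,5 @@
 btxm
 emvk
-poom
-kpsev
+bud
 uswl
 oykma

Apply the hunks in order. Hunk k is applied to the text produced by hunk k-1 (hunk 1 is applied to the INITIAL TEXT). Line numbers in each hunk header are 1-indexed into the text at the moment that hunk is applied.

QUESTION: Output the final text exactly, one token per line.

Answer: btxm
emvk
bud
uswl
oykma

Derivation:
Hunk 1: at line 1 remove [iuzvm,qngn] add [pyio,sgt] -> 6 lines: btxm dfy pyio sgt uswl oykma
Hunk 2: at line 2 remove [sgt] add [kzajd,bowd] -> 7 lines: btxm dfy pyio kzajd bowd uswl oykma
Hunk 3: at line 1 remove [pyio,kzajd,bowd] add [ousl,poom,kpsev] -> 7 lines: btxm dfy ousl poom kpsev uswl oykma
Hunk 4: at line 1 remove [dfy,ousl] add [emvk] -> 6 lines: btxm emvk poom kpsev uswl oykma
Hunk 5: at line 1 remove [poom,kpsev] add [bud] -> 5 lines: btxm emvk bud uswl oykma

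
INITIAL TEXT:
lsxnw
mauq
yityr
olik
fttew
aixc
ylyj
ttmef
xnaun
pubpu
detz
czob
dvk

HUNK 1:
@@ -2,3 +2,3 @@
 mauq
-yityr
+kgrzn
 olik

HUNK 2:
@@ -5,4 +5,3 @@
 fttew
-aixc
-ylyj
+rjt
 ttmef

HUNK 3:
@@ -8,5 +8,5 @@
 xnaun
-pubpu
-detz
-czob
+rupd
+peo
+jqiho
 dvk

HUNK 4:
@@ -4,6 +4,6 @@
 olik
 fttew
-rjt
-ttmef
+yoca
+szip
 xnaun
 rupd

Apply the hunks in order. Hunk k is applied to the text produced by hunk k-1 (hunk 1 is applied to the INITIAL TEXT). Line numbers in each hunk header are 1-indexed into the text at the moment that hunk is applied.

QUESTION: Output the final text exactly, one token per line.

Answer: lsxnw
mauq
kgrzn
olik
fttew
yoca
szip
xnaun
rupd
peo
jqiho
dvk

Derivation:
Hunk 1: at line 2 remove [yityr] add [kgrzn] -> 13 lines: lsxnw mauq kgrzn olik fttew aixc ylyj ttmef xnaun pubpu detz czob dvk
Hunk 2: at line 5 remove [aixc,ylyj] add [rjt] -> 12 lines: lsxnw mauq kgrzn olik fttew rjt ttmef xnaun pubpu detz czob dvk
Hunk 3: at line 8 remove [pubpu,detz,czob] add [rupd,peo,jqiho] -> 12 lines: lsxnw mauq kgrzn olik fttew rjt ttmef xnaun rupd peo jqiho dvk
Hunk 4: at line 4 remove [rjt,ttmef] add [yoca,szip] -> 12 lines: lsxnw mauq kgrzn olik fttew yoca szip xnaun rupd peo jqiho dvk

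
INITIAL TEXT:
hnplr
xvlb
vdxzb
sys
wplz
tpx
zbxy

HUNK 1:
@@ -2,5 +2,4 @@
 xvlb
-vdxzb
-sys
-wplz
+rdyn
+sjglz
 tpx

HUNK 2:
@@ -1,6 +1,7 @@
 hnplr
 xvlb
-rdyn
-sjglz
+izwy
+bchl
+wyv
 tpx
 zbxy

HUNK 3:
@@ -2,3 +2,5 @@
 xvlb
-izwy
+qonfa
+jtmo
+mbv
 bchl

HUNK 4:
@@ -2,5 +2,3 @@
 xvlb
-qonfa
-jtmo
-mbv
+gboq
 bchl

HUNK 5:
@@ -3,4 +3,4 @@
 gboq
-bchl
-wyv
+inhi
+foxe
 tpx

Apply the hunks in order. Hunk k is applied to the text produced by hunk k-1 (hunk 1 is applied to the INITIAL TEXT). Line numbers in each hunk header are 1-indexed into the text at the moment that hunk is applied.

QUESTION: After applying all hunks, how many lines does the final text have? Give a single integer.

Hunk 1: at line 2 remove [vdxzb,sys,wplz] add [rdyn,sjglz] -> 6 lines: hnplr xvlb rdyn sjglz tpx zbxy
Hunk 2: at line 1 remove [rdyn,sjglz] add [izwy,bchl,wyv] -> 7 lines: hnplr xvlb izwy bchl wyv tpx zbxy
Hunk 3: at line 2 remove [izwy] add [qonfa,jtmo,mbv] -> 9 lines: hnplr xvlb qonfa jtmo mbv bchl wyv tpx zbxy
Hunk 4: at line 2 remove [qonfa,jtmo,mbv] add [gboq] -> 7 lines: hnplr xvlb gboq bchl wyv tpx zbxy
Hunk 5: at line 3 remove [bchl,wyv] add [inhi,foxe] -> 7 lines: hnplr xvlb gboq inhi foxe tpx zbxy
Final line count: 7

Answer: 7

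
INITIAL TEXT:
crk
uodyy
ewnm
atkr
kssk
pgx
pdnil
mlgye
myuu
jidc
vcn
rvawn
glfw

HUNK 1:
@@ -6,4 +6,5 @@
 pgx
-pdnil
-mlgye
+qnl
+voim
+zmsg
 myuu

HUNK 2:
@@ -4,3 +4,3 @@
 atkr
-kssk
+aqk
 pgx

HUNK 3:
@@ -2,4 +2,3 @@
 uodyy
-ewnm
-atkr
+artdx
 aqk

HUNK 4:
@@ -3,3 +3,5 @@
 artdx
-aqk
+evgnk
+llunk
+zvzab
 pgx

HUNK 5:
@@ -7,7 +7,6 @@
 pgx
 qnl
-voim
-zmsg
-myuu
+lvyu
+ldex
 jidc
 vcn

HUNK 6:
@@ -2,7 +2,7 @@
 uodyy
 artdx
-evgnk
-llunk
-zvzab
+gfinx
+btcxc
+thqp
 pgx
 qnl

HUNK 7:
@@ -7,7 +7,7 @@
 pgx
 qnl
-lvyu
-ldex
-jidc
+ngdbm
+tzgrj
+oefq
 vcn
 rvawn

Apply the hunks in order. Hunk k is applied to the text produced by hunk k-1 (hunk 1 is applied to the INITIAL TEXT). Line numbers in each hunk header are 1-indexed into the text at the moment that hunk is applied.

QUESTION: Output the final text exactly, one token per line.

Hunk 1: at line 6 remove [pdnil,mlgye] add [qnl,voim,zmsg] -> 14 lines: crk uodyy ewnm atkr kssk pgx qnl voim zmsg myuu jidc vcn rvawn glfw
Hunk 2: at line 4 remove [kssk] add [aqk] -> 14 lines: crk uodyy ewnm atkr aqk pgx qnl voim zmsg myuu jidc vcn rvawn glfw
Hunk 3: at line 2 remove [ewnm,atkr] add [artdx] -> 13 lines: crk uodyy artdx aqk pgx qnl voim zmsg myuu jidc vcn rvawn glfw
Hunk 4: at line 3 remove [aqk] add [evgnk,llunk,zvzab] -> 15 lines: crk uodyy artdx evgnk llunk zvzab pgx qnl voim zmsg myuu jidc vcn rvawn glfw
Hunk 5: at line 7 remove [voim,zmsg,myuu] add [lvyu,ldex] -> 14 lines: crk uodyy artdx evgnk llunk zvzab pgx qnl lvyu ldex jidc vcn rvawn glfw
Hunk 6: at line 2 remove [evgnk,llunk,zvzab] add [gfinx,btcxc,thqp] -> 14 lines: crk uodyy artdx gfinx btcxc thqp pgx qnl lvyu ldex jidc vcn rvawn glfw
Hunk 7: at line 7 remove [lvyu,ldex,jidc] add [ngdbm,tzgrj,oefq] -> 14 lines: crk uodyy artdx gfinx btcxc thqp pgx qnl ngdbm tzgrj oefq vcn rvawn glfw

Answer: crk
uodyy
artdx
gfinx
btcxc
thqp
pgx
qnl
ngdbm
tzgrj
oefq
vcn
rvawn
glfw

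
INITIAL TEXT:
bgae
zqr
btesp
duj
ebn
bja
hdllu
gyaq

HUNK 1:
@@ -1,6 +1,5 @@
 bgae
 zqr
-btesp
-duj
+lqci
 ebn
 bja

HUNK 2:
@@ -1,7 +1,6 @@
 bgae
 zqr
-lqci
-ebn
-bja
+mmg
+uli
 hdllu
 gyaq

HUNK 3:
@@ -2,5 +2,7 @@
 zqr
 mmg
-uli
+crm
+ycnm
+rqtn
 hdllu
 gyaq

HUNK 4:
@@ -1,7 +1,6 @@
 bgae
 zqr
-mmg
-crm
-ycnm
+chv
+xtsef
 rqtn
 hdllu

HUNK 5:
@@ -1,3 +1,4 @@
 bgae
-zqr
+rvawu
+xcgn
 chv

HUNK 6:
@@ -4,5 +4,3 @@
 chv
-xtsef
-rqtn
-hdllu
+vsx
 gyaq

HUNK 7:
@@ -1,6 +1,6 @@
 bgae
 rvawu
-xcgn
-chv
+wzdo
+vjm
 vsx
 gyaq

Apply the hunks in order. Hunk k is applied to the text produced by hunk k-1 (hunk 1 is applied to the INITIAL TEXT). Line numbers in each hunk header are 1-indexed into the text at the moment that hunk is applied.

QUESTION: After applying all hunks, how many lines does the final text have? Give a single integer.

Hunk 1: at line 1 remove [btesp,duj] add [lqci] -> 7 lines: bgae zqr lqci ebn bja hdllu gyaq
Hunk 2: at line 1 remove [lqci,ebn,bja] add [mmg,uli] -> 6 lines: bgae zqr mmg uli hdllu gyaq
Hunk 3: at line 2 remove [uli] add [crm,ycnm,rqtn] -> 8 lines: bgae zqr mmg crm ycnm rqtn hdllu gyaq
Hunk 4: at line 1 remove [mmg,crm,ycnm] add [chv,xtsef] -> 7 lines: bgae zqr chv xtsef rqtn hdllu gyaq
Hunk 5: at line 1 remove [zqr] add [rvawu,xcgn] -> 8 lines: bgae rvawu xcgn chv xtsef rqtn hdllu gyaq
Hunk 6: at line 4 remove [xtsef,rqtn,hdllu] add [vsx] -> 6 lines: bgae rvawu xcgn chv vsx gyaq
Hunk 7: at line 1 remove [xcgn,chv] add [wzdo,vjm] -> 6 lines: bgae rvawu wzdo vjm vsx gyaq
Final line count: 6

Answer: 6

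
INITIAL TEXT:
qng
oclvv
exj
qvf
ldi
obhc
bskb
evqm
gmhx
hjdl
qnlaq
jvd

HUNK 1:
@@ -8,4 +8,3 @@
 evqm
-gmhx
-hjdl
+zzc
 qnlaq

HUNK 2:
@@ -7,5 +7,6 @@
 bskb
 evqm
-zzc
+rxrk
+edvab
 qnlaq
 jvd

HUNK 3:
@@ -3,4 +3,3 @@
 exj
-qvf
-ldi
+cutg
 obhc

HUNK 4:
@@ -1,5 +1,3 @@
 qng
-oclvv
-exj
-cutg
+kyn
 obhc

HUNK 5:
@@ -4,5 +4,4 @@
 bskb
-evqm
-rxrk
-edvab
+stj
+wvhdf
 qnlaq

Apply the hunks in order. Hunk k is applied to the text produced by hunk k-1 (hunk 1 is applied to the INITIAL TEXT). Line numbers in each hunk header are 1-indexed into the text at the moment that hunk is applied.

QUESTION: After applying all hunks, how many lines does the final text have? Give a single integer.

Answer: 8

Derivation:
Hunk 1: at line 8 remove [gmhx,hjdl] add [zzc] -> 11 lines: qng oclvv exj qvf ldi obhc bskb evqm zzc qnlaq jvd
Hunk 2: at line 7 remove [zzc] add [rxrk,edvab] -> 12 lines: qng oclvv exj qvf ldi obhc bskb evqm rxrk edvab qnlaq jvd
Hunk 3: at line 3 remove [qvf,ldi] add [cutg] -> 11 lines: qng oclvv exj cutg obhc bskb evqm rxrk edvab qnlaq jvd
Hunk 4: at line 1 remove [oclvv,exj,cutg] add [kyn] -> 9 lines: qng kyn obhc bskb evqm rxrk edvab qnlaq jvd
Hunk 5: at line 4 remove [evqm,rxrk,edvab] add [stj,wvhdf] -> 8 lines: qng kyn obhc bskb stj wvhdf qnlaq jvd
Final line count: 8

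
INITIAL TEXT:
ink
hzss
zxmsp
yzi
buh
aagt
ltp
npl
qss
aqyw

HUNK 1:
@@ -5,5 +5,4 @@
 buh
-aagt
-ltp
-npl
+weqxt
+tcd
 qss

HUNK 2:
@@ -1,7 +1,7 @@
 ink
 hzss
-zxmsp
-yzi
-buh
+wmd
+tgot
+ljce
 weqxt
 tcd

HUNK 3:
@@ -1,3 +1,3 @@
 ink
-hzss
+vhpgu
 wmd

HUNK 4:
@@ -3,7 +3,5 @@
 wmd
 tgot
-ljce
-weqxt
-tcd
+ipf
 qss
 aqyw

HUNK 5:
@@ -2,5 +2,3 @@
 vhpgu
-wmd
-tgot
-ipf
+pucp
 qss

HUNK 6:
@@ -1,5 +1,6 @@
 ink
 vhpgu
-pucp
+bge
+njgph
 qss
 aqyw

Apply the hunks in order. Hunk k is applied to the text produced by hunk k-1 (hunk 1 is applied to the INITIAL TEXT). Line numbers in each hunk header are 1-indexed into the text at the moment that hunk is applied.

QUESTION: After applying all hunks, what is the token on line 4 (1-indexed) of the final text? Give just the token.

Hunk 1: at line 5 remove [aagt,ltp,npl] add [weqxt,tcd] -> 9 lines: ink hzss zxmsp yzi buh weqxt tcd qss aqyw
Hunk 2: at line 1 remove [zxmsp,yzi,buh] add [wmd,tgot,ljce] -> 9 lines: ink hzss wmd tgot ljce weqxt tcd qss aqyw
Hunk 3: at line 1 remove [hzss] add [vhpgu] -> 9 lines: ink vhpgu wmd tgot ljce weqxt tcd qss aqyw
Hunk 4: at line 3 remove [ljce,weqxt,tcd] add [ipf] -> 7 lines: ink vhpgu wmd tgot ipf qss aqyw
Hunk 5: at line 2 remove [wmd,tgot,ipf] add [pucp] -> 5 lines: ink vhpgu pucp qss aqyw
Hunk 6: at line 1 remove [pucp] add [bge,njgph] -> 6 lines: ink vhpgu bge njgph qss aqyw
Final line 4: njgph

Answer: njgph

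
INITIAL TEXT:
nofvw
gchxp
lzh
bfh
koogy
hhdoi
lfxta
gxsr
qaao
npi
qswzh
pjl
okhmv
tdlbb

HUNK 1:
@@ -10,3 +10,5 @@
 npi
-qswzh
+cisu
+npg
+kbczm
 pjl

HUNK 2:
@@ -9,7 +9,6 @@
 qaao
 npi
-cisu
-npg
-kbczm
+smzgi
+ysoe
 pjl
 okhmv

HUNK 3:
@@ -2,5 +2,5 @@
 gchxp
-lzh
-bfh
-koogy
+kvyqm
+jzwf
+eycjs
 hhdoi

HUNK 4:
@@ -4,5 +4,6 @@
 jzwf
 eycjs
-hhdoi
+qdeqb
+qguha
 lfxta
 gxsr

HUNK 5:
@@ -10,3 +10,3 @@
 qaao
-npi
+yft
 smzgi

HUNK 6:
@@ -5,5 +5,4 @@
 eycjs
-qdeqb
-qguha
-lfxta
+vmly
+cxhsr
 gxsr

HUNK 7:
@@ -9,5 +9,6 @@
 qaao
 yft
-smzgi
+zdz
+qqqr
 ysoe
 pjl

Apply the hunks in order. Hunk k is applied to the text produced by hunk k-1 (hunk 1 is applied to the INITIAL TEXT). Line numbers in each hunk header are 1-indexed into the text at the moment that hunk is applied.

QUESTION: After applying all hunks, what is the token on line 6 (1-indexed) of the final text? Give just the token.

Hunk 1: at line 10 remove [qswzh] add [cisu,npg,kbczm] -> 16 lines: nofvw gchxp lzh bfh koogy hhdoi lfxta gxsr qaao npi cisu npg kbczm pjl okhmv tdlbb
Hunk 2: at line 9 remove [cisu,npg,kbczm] add [smzgi,ysoe] -> 15 lines: nofvw gchxp lzh bfh koogy hhdoi lfxta gxsr qaao npi smzgi ysoe pjl okhmv tdlbb
Hunk 3: at line 2 remove [lzh,bfh,koogy] add [kvyqm,jzwf,eycjs] -> 15 lines: nofvw gchxp kvyqm jzwf eycjs hhdoi lfxta gxsr qaao npi smzgi ysoe pjl okhmv tdlbb
Hunk 4: at line 4 remove [hhdoi] add [qdeqb,qguha] -> 16 lines: nofvw gchxp kvyqm jzwf eycjs qdeqb qguha lfxta gxsr qaao npi smzgi ysoe pjl okhmv tdlbb
Hunk 5: at line 10 remove [npi] add [yft] -> 16 lines: nofvw gchxp kvyqm jzwf eycjs qdeqb qguha lfxta gxsr qaao yft smzgi ysoe pjl okhmv tdlbb
Hunk 6: at line 5 remove [qdeqb,qguha,lfxta] add [vmly,cxhsr] -> 15 lines: nofvw gchxp kvyqm jzwf eycjs vmly cxhsr gxsr qaao yft smzgi ysoe pjl okhmv tdlbb
Hunk 7: at line 9 remove [smzgi] add [zdz,qqqr] -> 16 lines: nofvw gchxp kvyqm jzwf eycjs vmly cxhsr gxsr qaao yft zdz qqqr ysoe pjl okhmv tdlbb
Final line 6: vmly

Answer: vmly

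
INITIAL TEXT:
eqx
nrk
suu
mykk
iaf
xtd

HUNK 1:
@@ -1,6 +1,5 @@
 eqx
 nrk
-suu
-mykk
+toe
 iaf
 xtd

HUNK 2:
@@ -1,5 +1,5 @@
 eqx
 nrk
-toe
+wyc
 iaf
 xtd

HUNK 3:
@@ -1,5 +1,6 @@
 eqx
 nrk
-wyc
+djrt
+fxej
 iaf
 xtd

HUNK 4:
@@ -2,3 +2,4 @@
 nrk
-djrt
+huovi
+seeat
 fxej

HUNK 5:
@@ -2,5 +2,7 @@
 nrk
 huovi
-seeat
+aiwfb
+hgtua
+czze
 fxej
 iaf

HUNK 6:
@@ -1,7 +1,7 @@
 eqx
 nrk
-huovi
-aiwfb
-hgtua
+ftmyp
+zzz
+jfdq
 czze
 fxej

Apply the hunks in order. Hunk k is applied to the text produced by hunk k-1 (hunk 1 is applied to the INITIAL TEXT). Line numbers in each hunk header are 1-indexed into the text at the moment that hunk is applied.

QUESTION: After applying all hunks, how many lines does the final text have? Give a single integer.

Hunk 1: at line 1 remove [suu,mykk] add [toe] -> 5 lines: eqx nrk toe iaf xtd
Hunk 2: at line 1 remove [toe] add [wyc] -> 5 lines: eqx nrk wyc iaf xtd
Hunk 3: at line 1 remove [wyc] add [djrt,fxej] -> 6 lines: eqx nrk djrt fxej iaf xtd
Hunk 4: at line 2 remove [djrt] add [huovi,seeat] -> 7 lines: eqx nrk huovi seeat fxej iaf xtd
Hunk 5: at line 2 remove [seeat] add [aiwfb,hgtua,czze] -> 9 lines: eqx nrk huovi aiwfb hgtua czze fxej iaf xtd
Hunk 6: at line 1 remove [huovi,aiwfb,hgtua] add [ftmyp,zzz,jfdq] -> 9 lines: eqx nrk ftmyp zzz jfdq czze fxej iaf xtd
Final line count: 9

Answer: 9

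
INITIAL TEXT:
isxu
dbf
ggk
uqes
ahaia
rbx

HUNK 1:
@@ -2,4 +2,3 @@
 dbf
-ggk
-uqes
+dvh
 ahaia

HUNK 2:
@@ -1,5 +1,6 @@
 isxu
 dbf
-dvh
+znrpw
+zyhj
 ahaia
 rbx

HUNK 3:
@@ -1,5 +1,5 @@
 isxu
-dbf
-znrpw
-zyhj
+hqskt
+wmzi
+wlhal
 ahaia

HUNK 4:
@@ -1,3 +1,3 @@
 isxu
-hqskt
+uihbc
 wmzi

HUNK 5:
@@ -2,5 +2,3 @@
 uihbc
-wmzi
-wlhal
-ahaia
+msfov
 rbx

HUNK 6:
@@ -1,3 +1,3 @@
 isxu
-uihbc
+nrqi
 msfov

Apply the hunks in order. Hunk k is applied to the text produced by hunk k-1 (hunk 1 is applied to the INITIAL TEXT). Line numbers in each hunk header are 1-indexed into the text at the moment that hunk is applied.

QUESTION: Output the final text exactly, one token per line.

Hunk 1: at line 2 remove [ggk,uqes] add [dvh] -> 5 lines: isxu dbf dvh ahaia rbx
Hunk 2: at line 1 remove [dvh] add [znrpw,zyhj] -> 6 lines: isxu dbf znrpw zyhj ahaia rbx
Hunk 3: at line 1 remove [dbf,znrpw,zyhj] add [hqskt,wmzi,wlhal] -> 6 lines: isxu hqskt wmzi wlhal ahaia rbx
Hunk 4: at line 1 remove [hqskt] add [uihbc] -> 6 lines: isxu uihbc wmzi wlhal ahaia rbx
Hunk 5: at line 2 remove [wmzi,wlhal,ahaia] add [msfov] -> 4 lines: isxu uihbc msfov rbx
Hunk 6: at line 1 remove [uihbc] add [nrqi] -> 4 lines: isxu nrqi msfov rbx

Answer: isxu
nrqi
msfov
rbx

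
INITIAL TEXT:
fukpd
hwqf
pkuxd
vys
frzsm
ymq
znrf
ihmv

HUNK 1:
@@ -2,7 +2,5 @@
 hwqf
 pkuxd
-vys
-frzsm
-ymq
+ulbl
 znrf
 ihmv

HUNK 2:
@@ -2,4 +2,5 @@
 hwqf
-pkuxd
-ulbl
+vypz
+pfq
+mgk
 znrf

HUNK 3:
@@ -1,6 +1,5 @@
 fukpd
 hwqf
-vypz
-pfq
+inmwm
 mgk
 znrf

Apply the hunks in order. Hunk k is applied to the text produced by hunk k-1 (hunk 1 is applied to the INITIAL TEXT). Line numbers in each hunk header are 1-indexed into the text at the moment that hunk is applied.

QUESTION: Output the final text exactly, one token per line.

Hunk 1: at line 2 remove [vys,frzsm,ymq] add [ulbl] -> 6 lines: fukpd hwqf pkuxd ulbl znrf ihmv
Hunk 2: at line 2 remove [pkuxd,ulbl] add [vypz,pfq,mgk] -> 7 lines: fukpd hwqf vypz pfq mgk znrf ihmv
Hunk 3: at line 1 remove [vypz,pfq] add [inmwm] -> 6 lines: fukpd hwqf inmwm mgk znrf ihmv

Answer: fukpd
hwqf
inmwm
mgk
znrf
ihmv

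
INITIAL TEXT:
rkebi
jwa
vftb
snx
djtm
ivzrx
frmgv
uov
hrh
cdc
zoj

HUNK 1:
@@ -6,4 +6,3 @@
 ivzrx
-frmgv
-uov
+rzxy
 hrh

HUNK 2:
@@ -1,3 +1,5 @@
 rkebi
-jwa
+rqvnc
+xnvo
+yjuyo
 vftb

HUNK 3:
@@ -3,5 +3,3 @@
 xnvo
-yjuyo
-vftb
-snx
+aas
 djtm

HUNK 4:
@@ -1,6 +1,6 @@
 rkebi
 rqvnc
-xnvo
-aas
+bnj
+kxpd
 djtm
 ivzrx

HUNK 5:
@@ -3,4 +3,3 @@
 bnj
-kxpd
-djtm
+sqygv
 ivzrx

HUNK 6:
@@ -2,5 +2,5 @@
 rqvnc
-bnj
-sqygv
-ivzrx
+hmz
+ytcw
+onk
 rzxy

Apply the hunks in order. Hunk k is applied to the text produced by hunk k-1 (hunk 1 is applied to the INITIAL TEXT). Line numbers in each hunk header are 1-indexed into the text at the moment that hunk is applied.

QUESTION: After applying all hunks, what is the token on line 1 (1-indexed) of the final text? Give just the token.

Answer: rkebi

Derivation:
Hunk 1: at line 6 remove [frmgv,uov] add [rzxy] -> 10 lines: rkebi jwa vftb snx djtm ivzrx rzxy hrh cdc zoj
Hunk 2: at line 1 remove [jwa] add [rqvnc,xnvo,yjuyo] -> 12 lines: rkebi rqvnc xnvo yjuyo vftb snx djtm ivzrx rzxy hrh cdc zoj
Hunk 3: at line 3 remove [yjuyo,vftb,snx] add [aas] -> 10 lines: rkebi rqvnc xnvo aas djtm ivzrx rzxy hrh cdc zoj
Hunk 4: at line 1 remove [xnvo,aas] add [bnj,kxpd] -> 10 lines: rkebi rqvnc bnj kxpd djtm ivzrx rzxy hrh cdc zoj
Hunk 5: at line 3 remove [kxpd,djtm] add [sqygv] -> 9 lines: rkebi rqvnc bnj sqygv ivzrx rzxy hrh cdc zoj
Hunk 6: at line 2 remove [bnj,sqygv,ivzrx] add [hmz,ytcw,onk] -> 9 lines: rkebi rqvnc hmz ytcw onk rzxy hrh cdc zoj
Final line 1: rkebi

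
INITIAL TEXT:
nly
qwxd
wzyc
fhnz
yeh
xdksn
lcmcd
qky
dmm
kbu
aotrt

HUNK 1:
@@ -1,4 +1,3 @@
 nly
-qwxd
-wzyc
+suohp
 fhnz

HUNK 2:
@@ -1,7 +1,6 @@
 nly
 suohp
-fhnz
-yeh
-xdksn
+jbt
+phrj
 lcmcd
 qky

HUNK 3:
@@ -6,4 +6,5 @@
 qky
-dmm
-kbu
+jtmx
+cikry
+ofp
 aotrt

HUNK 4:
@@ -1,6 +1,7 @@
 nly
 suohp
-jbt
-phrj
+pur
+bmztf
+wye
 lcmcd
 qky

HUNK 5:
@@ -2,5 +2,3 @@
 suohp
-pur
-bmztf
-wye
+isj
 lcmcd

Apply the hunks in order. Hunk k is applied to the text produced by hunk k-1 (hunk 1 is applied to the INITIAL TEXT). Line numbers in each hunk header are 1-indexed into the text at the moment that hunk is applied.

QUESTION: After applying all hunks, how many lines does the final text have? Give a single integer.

Hunk 1: at line 1 remove [qwxd,wzyc] add [suohp] -> 10 lines: nly suohp fhnz yeh xdksn lcmcd qky dmm kbu aotrt
Hunk 2: at line 1 remove [fhnz,yeh,xdksn] add [jbt,phrj] -> 9 lines: nly suohp jbt phrj lcmcd qky dmm kbu aotrt
Hunk 3: at line 6 remove [dmm,kbu] add [jtmx,cikry,ofp] -> 10 lines: nly suohp jbt phrj lcmcd qky jtmx cikry ofp aotrt
Hunk 4: at line 1 remove [jbt,phrj] add [pur,bmztf,wye] -> 11 lines: nly suohp pur bmztf wye lcmcd qky jtmx cikry ofp aotrt
Hunk 5: at line 2 remove [pur,bmztf,wye] add [isj] -> 9 lines: nly suohp isj lcmcd qky jtmx cikry ofp aotrt
Final line count: 9

Answer: 9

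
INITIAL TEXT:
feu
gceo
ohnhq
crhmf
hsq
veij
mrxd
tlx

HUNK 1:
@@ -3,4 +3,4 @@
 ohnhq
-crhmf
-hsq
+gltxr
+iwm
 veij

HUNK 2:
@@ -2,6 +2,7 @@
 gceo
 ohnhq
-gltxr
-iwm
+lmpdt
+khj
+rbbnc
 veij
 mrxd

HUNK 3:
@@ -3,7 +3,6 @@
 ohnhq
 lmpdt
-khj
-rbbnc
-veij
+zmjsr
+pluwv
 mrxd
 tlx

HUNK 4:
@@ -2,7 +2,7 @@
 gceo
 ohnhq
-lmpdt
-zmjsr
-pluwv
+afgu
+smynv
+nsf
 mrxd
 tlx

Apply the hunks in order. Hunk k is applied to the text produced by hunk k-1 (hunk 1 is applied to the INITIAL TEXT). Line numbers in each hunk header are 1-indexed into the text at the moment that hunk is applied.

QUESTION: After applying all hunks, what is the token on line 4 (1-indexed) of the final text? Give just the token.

Hunk 1: at line 3 remove [crhmf,hsq] add [gltxr,iwm] -> 8 lines: feu gceo ohnhq gltxr iwm veij mrxd tlx
Hunk 2: at line 2 remove [gltxr,iwm] add [lmpdt,khj,rbbnc] -> 9 lines: feu gceo ohnhq lmpdt khj rbbnc veij mrxd tlx
Hunk 3: at line 3 remove [khj,rbbnc,veij] add [zmjsr,pluwv] -> 8 lines: feu gceo ohnhq lmpdt zmjsr pluwv mrxd tlx
Hunk 4: at line 2 remove [lmpdt,zmjsr,pluwv] add [afgu,smynv,nsf] -> 8 lines: feu gceo ohnhq afgu smynv nsf mrxd tlx
Final line 4: afgu

Answer: afgu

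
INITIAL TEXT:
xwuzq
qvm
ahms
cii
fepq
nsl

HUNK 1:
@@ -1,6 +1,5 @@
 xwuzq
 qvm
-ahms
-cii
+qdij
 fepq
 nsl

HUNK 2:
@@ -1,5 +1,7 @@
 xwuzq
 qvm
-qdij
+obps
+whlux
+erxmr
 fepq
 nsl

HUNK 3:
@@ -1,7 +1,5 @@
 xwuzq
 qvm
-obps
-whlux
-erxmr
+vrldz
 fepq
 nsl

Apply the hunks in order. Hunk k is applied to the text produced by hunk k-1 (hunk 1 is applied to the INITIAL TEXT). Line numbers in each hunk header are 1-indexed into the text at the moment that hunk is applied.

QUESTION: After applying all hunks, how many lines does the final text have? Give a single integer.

Answer: 5

Derivation:
Hunk 1: at line 1 remove [ahms,cii] add [qdij] -> 5 lines: xwuzq qvm qdij fepq nsl
Hunk 2: at line 1 remove [qdij] add [obps,whlux,erxmr] -> 7 lines: xwuzq qvm obps whlux erxmr fepq nsl
Hunk 3: at line 1 remove [obps,whlux,erxmr] add [vrldz] -> 5 lines: xwuzq qvm vrldz fepq nsl
Final line count: 5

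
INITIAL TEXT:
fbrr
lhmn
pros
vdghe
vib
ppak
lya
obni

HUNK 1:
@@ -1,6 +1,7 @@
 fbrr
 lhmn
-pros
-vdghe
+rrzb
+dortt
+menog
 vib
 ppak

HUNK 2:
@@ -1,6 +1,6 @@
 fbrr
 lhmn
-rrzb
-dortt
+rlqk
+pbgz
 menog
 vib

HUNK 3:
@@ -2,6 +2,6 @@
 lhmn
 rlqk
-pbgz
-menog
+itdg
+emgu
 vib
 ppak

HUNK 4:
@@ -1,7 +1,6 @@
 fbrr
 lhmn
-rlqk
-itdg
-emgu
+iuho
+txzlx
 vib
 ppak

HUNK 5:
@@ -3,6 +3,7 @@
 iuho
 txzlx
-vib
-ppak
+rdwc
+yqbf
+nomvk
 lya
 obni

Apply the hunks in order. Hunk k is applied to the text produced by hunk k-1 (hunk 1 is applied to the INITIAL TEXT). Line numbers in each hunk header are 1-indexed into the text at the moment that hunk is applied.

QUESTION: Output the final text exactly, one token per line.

Answer: fbrr
lhmn
iuho
txzlx
rdwc
yqbf
nomvk
lya
obni

Derivation:
Hunk 1: at line 1 remove [pros,vdghe] add [rrzb,dortt,menog] -> 9 lines: fbrr lhmn rrzb dortt menog vib ppak lya obni
Hunk 2: at line 1 remove [rrzb,dortt] add [rlqk,pbgz] -> 9 lines: fbrr lhmn rlqk pbgz menog vib ppak lya obni
Hunk 3: at line 2 remove [pbgz,menog] add [itdg,emgu] -> 9 lines: fbrr lhmn rlqk itdg emgu vib ppak lya obni
Hunk 4: at line 1 remove [rlqk,itdg,emgu] add [iuho,txzlx] -> 8 lines: fbrr lhmn iuho txzlx vib ppak lya obni
Hunk 5: at line 3 remove [vib,ppak] add [rdwc,yqbf,nomvk] -> 9 lines: fbrr lhmn iuho txzlx rdwc yqbf nomvk lya obni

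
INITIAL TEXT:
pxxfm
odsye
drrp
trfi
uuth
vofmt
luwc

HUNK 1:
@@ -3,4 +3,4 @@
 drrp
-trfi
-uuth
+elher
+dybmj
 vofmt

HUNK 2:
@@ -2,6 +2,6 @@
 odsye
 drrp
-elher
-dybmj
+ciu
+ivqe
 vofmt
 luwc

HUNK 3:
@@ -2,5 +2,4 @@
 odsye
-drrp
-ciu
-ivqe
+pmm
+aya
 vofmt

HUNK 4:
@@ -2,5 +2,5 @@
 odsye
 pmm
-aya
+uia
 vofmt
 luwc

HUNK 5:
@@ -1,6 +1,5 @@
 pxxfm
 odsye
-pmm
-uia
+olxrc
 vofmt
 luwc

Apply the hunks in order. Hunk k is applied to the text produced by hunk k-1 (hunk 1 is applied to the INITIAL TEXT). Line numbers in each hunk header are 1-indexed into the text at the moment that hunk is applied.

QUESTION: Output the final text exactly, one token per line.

Answer: pxxfm
odsye
olxrc
vofmt
luwc

Derivation:
Hunk 1: at line 3 remove [trfi,uuth] add [elher,dybmj] -> 7 lines: pxxfm odsye drrp elher dybmj vofmt luwc
Hunk 2: at line 2 remove [elher,dybmj] add [ciu,ivqe] -> 7 lines: pxxfm odsye drrp ciu ivqe vofmt luwc
Hunk 3: at line 2 remove [drrp,ciu,ivqe] add [pmm,aya] -> 6 lines: pxxfm odsye pmm aya vofmt luwc
Hunk 4: at line 2 remove [aya] add [uia] -> 6 lines: pxxfm odsye pmm uia vofmt luwc
Hunk 5: at line 1 remove [pmm,uia] add [olxrc] -> 5 lines: pxxfm odsye olxrc vofmt luwc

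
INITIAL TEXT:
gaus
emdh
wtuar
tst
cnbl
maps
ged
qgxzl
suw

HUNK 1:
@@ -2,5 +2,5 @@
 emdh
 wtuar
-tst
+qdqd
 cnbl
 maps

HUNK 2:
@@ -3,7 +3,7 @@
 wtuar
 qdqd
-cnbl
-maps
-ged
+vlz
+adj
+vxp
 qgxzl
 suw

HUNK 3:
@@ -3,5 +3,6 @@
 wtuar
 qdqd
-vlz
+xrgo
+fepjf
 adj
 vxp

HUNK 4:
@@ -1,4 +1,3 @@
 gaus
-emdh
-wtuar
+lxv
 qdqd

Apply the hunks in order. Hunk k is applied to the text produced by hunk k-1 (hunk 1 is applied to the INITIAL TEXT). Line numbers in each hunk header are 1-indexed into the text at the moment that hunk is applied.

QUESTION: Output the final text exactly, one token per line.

Hunk 1: at line 2 remove [tst] add [qdqd] -> 9 lines: gaus emdh wtuar qdqd cnbl maps ged qgxzl suw
Hunk 2: at line 3 remove [cnbl,maps,ged] add [vlz,adj,vxp] -> 9 lines: gaus emdh wtuar qdqd vlz adj vxp qgxzl suw
Hunk 3: at line 3 remove [vlz] add [xrgo,fepjf] -> 10 lines: gaus emdh wtuar qdqd xrgo fepjf adj vxp qgxzl suw
Hunk 4: at line 1 remove [emdh,wtuar] add [lxv] -> 9 lines: gaus lxv qdqd xrgo fepjf adj vxp qgxzl suw

Answer: gaus
lxv
qdqd
xrgo
fepjf
adj
vxp
qgxzl
suw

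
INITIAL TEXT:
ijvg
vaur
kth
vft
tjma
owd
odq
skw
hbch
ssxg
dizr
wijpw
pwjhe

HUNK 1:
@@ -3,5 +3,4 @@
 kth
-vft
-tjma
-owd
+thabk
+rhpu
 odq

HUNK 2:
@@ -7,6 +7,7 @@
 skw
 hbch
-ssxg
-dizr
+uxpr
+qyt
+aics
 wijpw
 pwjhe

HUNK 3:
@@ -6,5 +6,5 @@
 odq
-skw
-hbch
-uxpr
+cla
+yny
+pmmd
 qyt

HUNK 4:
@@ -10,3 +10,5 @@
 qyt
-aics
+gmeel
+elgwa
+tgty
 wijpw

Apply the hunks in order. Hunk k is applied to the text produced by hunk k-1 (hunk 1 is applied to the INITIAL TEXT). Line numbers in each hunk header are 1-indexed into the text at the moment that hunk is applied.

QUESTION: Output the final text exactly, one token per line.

Answer: ijvg
vaur
kth
thabk
rhpu
odq
cla
yny
pmmd
qyt
gmeel
elgwa
tgty
wijpw
pwjhe

Derivation:
Hunk 1: at line 3 remove [vft,tjma,owd] add [thabk,rhpu] -> 12 lines: ijvg vaur kth thabk rhpu odq skw hbch ssxg dizr wijpw pwjhe
Hunk 2: at line 7 remove [ssxg,dizr] add [uxpr,qyt,aics] -> 13 lines: ijvg vaur kth thabk rhpu odq skw hbch uxpr qyt aics wijpw pwjhe
Hunk 3: at line 6 remove [skw,hbch,uxpr] add [cla,yny,pmmd] -> 13 lines: ijvg vaur kth thabk rhpu odq cla yny pmmd qyt aics wijpw pwjhe
Hunk 4: at line 10 remove [aics] add [gmeel,elgwa,tgty] -> 15 lines: ijvg vaur kth thabk rhpu odq cla yny pmmd qyt gmeel elgwa tgty wijpw pwjhe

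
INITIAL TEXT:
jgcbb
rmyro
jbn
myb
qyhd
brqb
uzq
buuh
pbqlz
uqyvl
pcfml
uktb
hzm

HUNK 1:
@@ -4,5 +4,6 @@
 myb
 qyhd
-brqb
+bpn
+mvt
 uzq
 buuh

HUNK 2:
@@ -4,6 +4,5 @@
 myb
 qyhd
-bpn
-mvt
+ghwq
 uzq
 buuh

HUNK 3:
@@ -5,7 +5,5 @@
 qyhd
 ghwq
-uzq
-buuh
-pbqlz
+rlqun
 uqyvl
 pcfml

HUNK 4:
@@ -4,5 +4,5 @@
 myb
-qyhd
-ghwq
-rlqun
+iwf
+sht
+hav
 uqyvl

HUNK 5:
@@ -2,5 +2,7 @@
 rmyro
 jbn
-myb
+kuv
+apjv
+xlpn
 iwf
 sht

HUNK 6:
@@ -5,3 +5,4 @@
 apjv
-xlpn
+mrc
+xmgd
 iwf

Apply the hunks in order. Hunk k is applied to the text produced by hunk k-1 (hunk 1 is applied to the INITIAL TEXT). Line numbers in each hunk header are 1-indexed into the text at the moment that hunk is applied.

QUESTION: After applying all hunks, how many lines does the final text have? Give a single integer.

Answer: 14

Derivation:
Hunk 1: at line 4 remove [brqb] add [bpn,mvt] -> 14 lines: jgcbb rmyro jbn myb qyhd bpn mvt uzq buuh pbqlz uqyvl pcfml uktb hzm
Hunk 2: at line 4 remove [bpn,mvt] add [ghwq] -> 13 lines: jgcbb rmyro jbn myb qyhd ghwq uzq buuh pbqlz uqyvl pcfml uktb hzm
Hunk 3: at line 5 remove [uzq,buuh,pbqlz] add [rlqun] -> 11 lines: jgcbb rmyro jbn myb qyhd ghwq rlqun uqyvl pcfml uktb hzm
Hunk 4: at line 4 remove [qyhd,ghwq,rlqun] add [iwf,sht,hav] -> 11 lines: jgcbb rmyro jbn myb iwf sht hav uqyvl pcfml uktb hzm
Hunk 5: at line 2 remove [myb] add [kuv,apjv,xlpn] -> 13 lines: jgcbb rmyro jbn kuv apjv xlpn iwf sht hav uqyvl pcfml uktb hzm
Hunk 6: at line 5 remove [xlpn] add [mrc,xmgd] -> 14 lines: jgcbb rmyro jbn kuv apjv mrc xmgd iwf sht hav uqyvl pcfml uktb hzm
Final line count: 14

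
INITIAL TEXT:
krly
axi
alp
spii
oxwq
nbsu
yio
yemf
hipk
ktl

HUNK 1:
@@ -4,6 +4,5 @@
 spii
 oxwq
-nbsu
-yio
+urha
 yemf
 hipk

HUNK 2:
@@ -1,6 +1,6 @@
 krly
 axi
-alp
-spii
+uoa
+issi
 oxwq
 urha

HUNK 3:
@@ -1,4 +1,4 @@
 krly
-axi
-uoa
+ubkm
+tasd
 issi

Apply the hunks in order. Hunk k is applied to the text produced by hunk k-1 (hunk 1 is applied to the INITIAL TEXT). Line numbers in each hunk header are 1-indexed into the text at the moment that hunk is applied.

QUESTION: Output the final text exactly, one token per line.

Answer: krly
ubkm
tasd
issi
oxwq
urha
yemf
hipk
ktl

Derivation:
Hunk 1: at line 4 remove [nbsu,yio] add [urha] -> 9 lines: krly axi alp spii oxwq urha yemf hipk ktl
Hunk 2: at line 1 remove [alp,spii] add [uoa,issi] -> 9 lines: krly axi uoa issi oxwq urha yemf hipk ktl
Hunk 3: at line 1 remove [axi,uoa] add [ubkm,tasd] -> 9 lines: krly ubkm tasd issi oxwq urha yemf hipk ktl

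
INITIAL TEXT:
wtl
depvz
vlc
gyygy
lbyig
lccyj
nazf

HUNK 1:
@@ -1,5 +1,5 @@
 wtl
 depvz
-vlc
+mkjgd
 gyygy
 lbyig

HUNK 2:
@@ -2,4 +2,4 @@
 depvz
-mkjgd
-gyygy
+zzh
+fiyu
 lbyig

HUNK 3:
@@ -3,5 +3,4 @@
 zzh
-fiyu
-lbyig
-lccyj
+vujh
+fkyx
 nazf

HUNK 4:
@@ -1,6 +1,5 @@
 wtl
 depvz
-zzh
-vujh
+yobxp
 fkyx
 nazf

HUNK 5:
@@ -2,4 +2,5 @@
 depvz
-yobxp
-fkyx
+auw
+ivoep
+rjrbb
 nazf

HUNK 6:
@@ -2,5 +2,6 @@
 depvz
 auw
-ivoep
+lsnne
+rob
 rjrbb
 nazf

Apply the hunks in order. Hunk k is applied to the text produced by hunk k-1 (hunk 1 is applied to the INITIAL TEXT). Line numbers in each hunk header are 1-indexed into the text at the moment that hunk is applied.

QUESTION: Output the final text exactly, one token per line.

Hunk 1: at line 1 remove [vlc] add [mkjgd] -> 7 lines: wtl depvz mkjgd gyygy lbyig lccyj nazf
Hunk 2: at line 2 remove [mkjgd,gyygy] add [zzh,fiyu] -> 7 lines: wtl depvz zzh fiyu lbyig lccyj nazf
Hunk 3: at line 3 remove [fiyu,lbyig,lccyj] add [vujh,fkyx] -> 6 lines: wtl depvz zzh vujh fkyx nazf
Hunk 4: at line 1 remove [zzh,vujh] add [yobxp] -> 5 lines: wtl depvz yobxp fkyx nazf
Hunk 5: at line 2 remove [yobxp,fkyx] add [auw,ivoep,rjrbb] -> 6 lines: wtl depvz auw ivoep rjrbb nazf
Hunk 6: at line 2 remove [ivoep] add [lsnne,rob] -> 7 lines: wtl depvz auw lsnne rob rjrbb nazf

Answer: wtl
depvz
auw
lsnne
rob
rjrbb
nazf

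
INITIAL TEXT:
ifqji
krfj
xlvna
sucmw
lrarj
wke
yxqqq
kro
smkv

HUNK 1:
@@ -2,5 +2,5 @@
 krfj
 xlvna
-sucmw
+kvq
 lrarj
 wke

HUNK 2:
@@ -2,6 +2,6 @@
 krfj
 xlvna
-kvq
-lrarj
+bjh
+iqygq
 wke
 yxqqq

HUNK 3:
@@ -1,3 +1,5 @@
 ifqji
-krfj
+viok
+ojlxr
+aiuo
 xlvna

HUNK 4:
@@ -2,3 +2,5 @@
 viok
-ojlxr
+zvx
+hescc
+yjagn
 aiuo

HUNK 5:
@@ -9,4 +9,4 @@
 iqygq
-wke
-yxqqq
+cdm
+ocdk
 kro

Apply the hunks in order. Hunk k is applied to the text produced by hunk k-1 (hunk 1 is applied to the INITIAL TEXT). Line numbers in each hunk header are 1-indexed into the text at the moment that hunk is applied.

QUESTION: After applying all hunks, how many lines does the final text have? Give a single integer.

Hunk 1: at line 2 remove [sucmw] add [kvq] -> 9 lines: ifqji krfj xlvna kvq lrarj wke yxqqq kro smkv
Hunk 2: at line 2 remove [kvq,lrarj] add [bjh,iqygq] -> 9 lines: ifqji krfj xlvna bjh iqygq wke yxqqq kro smkv
Hunk 3: at line 1 remove [krfj] add [viok,ojlxr,aiuo] -> 11 lines: ifqji viok ojlxr aiuo xlvna bjh iqygq wke yxqqq kro smkv
Hunk 4: at line 2 remove [ojlxr] add [zvx,hescc,yjagn] -> 13 lines: ifqji viok zvx hescc yjagn aiuo xlvna bjh iqygq wke yxqqq kro smkv
Hunk 5: at line 9 remove [wke,yxqqq] add [cdm,ocdk] -> 13 lines: ifqji viok zvx hescc yjagn aiuo xlvna bjh iqygq cdm ocdk kro smkv
Final line count: 13

Answer: 13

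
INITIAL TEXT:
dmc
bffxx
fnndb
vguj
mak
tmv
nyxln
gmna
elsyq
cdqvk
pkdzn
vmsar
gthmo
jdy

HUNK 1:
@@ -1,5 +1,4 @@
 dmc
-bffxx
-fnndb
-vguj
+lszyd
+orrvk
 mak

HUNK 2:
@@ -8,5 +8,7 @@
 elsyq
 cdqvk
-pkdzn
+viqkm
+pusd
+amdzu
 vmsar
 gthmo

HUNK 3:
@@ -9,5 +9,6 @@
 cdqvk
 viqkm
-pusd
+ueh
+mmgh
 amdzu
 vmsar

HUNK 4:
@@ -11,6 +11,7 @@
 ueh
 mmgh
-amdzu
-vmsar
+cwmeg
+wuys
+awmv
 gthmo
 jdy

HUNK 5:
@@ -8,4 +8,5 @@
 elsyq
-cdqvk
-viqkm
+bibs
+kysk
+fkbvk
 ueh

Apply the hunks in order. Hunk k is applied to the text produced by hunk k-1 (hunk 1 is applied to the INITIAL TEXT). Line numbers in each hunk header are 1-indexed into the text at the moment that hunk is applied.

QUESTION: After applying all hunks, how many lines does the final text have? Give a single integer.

Hunk 1: at line 1 remove [bffxx,fnndb,vguj] add [lszyd,orrvk] -> 13 lines: dmc lszyd orrvk mak tmv nyxln gmna elsyq cdqvk pkdzn vmsar gthmo jdy
Hunk 2: at line 8 remove [pkdzn] add [viqkm,pusd,amdzu] -> 15 lines: dmc lszyd orrvk mak tmv nyxln gmna elsyq cdqvk viqkm pusd amdzu vmsar gthmo jdy
Hunk 3: at line 9 remove [pusd] add [ueh,mmgh] -> 16 lines: dmc lszyd orrvk mak tmv nyxln gmna elsyq cdqvk viqkm ueh mmgh amdzu vmsar gthmo jdy
Hunk 4: at line 11 remove [amdzu,vmsar] add [cwmeg,wuys,awmv] -> 17 lines: dmc lszyd orrvk mak tmv nyxln gmna elsyq cdqvk viqkm ueh mmgh cwmeg wuys awmv gthmo jdy
Hunk 5: at line 8 remove [cdqvk,viqkm] add [bibs,kysk,fkbvk] -> 18 lines: dmc lszyd orrvk mak tmv nyxln gmna elsyq bibs kysk fkbvk ueh mmgh cwmeg wuys awmv gthmo jdy
Final line count: 18

Answer: 18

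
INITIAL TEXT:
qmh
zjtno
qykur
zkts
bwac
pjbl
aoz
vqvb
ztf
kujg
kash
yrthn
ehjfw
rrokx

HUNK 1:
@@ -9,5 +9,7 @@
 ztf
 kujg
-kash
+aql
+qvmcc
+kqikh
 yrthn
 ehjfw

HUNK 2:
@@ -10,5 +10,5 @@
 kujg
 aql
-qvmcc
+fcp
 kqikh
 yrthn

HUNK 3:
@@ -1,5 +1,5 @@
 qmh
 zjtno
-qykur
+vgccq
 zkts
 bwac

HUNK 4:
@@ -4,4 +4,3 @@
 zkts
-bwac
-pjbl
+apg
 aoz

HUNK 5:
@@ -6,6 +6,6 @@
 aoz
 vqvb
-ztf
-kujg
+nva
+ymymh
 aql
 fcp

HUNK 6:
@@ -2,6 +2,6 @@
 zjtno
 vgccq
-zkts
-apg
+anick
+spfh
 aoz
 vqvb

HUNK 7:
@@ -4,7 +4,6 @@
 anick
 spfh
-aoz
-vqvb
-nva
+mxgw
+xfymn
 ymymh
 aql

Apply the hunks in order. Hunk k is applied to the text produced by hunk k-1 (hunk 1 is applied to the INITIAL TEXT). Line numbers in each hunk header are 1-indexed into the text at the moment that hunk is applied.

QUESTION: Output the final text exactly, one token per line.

Answer: qmh
zjtno
vgccq
anick
spfh
mxgw
xfymn
ymymh
aql
fcp
kqikh
yrthn
ehjfw
rrokx

Derivation:
Hunk 1: at line 9 remove [kash] add [aql,qvmcc,kqikh] -> 16 lines: qmh zjtno qykur zkts bwac pjbl aoz vqvb ztf kujg aql qvmcc kqikh yrthn ehjfw rrokx
Hunk 2: at line 10 remove [qvmcc] add [fcp] -> 16 lines: qmh zjtno qykur zkts bwac pjbl aoz vqvb ztf kujg aql fcp kqikh yrthn ehjfw rrokx
Hunk 3: at line 1 remove [qykur] add [vgccq] -> 16 lines: qmh zjtno vgccq zkts bwac pjbl aoz vqvb ztf kujg aql fcp kqikh yrthn ehjfw rrokx
Hunk 4: at line 4 remove [bwac,pjbl] add [apg] -> 15 lines: qmh zjtno vgccq zkts apg aoz vqvb ztf kujg aql fcp kqikh yrthn ehjfw rrokx
Hunk 5: at line 6 remove [ztf,kujg] add [nva,ymymh] -> 15 lines: qmh zjtno vgccq zkts apg aoz vqvb nva ymymh aql fcp kqikh yrthn ehjfw rrokx
Hunk 6: at line 2 remove [zkts,apg] add [anick,spfh] -> 15 lines: qmh zjtno vgccq anick spfh aoz vqvb nva ymymh aql fcp kqikh yrthn ehjfw rrokx
Hunk 7: at line 4 remove [aoz,vqvb,nva] add [mxgw,xfymn] -> 14 lines: qmh zjtno vgccq anick spfh mxgw xfymn ymymh aql fcp kqikh yrthn ehjfw rrokx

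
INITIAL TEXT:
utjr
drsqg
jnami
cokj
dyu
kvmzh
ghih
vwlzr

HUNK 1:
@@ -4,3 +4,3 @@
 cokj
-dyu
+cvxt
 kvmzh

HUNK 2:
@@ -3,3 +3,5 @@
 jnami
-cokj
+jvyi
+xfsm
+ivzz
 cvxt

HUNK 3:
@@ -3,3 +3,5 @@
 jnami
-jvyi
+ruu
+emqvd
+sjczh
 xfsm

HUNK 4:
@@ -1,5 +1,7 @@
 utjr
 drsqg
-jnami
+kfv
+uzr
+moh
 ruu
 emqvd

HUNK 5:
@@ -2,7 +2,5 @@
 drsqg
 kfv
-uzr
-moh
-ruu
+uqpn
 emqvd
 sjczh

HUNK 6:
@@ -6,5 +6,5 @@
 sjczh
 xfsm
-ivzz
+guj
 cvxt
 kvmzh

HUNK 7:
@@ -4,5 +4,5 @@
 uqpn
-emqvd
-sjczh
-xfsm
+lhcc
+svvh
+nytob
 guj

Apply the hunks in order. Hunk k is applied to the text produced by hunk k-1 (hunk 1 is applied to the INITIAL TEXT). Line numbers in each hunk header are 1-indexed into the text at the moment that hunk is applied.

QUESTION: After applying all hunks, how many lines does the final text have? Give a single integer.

Answer: 12

Derivation:
Hunk 1: at line 4 remove [dyu] add [cvxt] -> 8 lines: utjr drsqg jnami cokj cvxt kvmzh ghih vwlzr
Hunk 2: at line 3 remove [cokj] add [jvyi,xfsm,ivzz] -> 10 lines: utjr drsqg jnami jvyi xfsm ivzz cvxt kvmzh ghih vwlzr
Hunk 3: at line 3 remove [jvyi] add [ruu,emqvd,sjczh] -> 12 lines: utjr drsqg jnami ruu emqvd sjczh xfsm ivzz cvxt kvmzh ghih vwlzr
Hunk 4: at line 1 remove [jnami] add [kfv,uzr,moh] -> 14 lines: utjr drsqg kfv uzr moh ruu emqvd sjczh xfsm ivzz cvxt kvmzh ghih vwlzr
Hunk 5: at line 2 remove [uzr,moh,ruu] add [uqpn] -> 12 lines: utjr drsqg kfv uqpn emqvd sjczh xfsm ivzz cvxt kvmzh ghih vwlzr
Hunk 6: at line 6 remove [ivzz] add [guj] -> 12 lines: utjr drsqg kfv uqpn emqvd sjczh xfsm guj cvxt kvmzh ghih vwlzr
Hunk 7: at line 4 remove [emqvd,sjczh,xfsm] add [lhcc,svvh,nytob] -> 12 lines: utjr drsqg kfv uqpn lhcc svvh nytob guj cvxt kvmzh ghih vwlzr
Final line count: 12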